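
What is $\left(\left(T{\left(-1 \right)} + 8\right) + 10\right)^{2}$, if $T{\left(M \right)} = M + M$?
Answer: $256$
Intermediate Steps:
$T{\left(M \right)} = 2 M$
$\left(\left(T{\left(-1 \right)} + 8\right) + 10\right)^{2} = \left(\left(2 \left(-1\right) + 8\right) + 10\right)^{2} = \left(\left(-2 + 8\right) + 10\right)^{2} = \left(6 + 10\right)^{2} = 16^{2} = 256$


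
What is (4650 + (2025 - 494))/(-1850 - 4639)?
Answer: -883/927 ≈ -0.95253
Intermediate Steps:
(4650 + (2025 - 494))/(-1850 - 4639) = (4650 + 1531)/(-6489) = 6181*(-1/6489) = -883/927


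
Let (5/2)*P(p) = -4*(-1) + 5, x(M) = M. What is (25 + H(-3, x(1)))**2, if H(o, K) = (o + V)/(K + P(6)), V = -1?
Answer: 308025/529 ≈ 582.28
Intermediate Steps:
P(p) = 18/5 (P(p) = 2*(-4*(-1) + 5)/5 = 2*(4 + 5)/5 = (2/5)*9 = 18/5)
H(o, K) = (-1 + o)/(18/5 + K) (H(o, K) = (o - 1)/(K + 18/5) = (-1 + o)/(18/5 + K))
(25 + H(-3, x(1)))**2 = (25 + 5*(-1 - 3)/(18 + 5*1))**2 = (25 + 5*(-4)/(18 + 5))**2 = (25 + 5*(-4)/23)**2 = (25 + 5*(1/23)*(-4))**2 = (25 - 20/23)**2 = (555/23)**2 = 308025/529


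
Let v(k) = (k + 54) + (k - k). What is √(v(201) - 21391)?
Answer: 4*I*√1321 ≈ 145.38*I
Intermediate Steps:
v(k) = 54 + k (v(k) = (54 + k) + 0 = 54 + k)
√(v(201) - 21391) = √((54 + 201) - 21391) = √(255 - 21391) = √(-21136) = 4*I*√1321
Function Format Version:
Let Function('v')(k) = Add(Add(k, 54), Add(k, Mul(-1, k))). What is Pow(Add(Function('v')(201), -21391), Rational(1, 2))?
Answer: Mul(4, I, Pow(1321, Rational(1, 2))) ≈ Mul(145.38, I)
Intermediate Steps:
Function('v')(k) = Add(54, k) (Function('v')(k) = Add(Add(54, k), 0) = Add(54, k))
Pow(Add(Function('v')(201), -21391), Rational(1, 2)) = Pow(Add(Add(54, 201), -21391), Rational(1, 2)) = Pow(Add(255, -21391), Rational(1, 2)) = Pow(-21136, Rational(1, 2)) = Mul(4, I, Pow(1321, Rational(1, 2)))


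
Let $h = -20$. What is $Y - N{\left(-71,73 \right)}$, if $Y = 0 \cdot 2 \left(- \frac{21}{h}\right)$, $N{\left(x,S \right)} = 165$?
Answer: $-165$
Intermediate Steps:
$Y = 0$ ($Y = 0 \cdot 2 \left(- \frac{21}{-20}\right) = 0 \left(\left(-21\right) \left(- \frac{1}{20}\right)\right) = 0 \cdot \frac{21}{20} = 0$)
$Y - N{\left(-71,73 \right)} = 0 - 165 = -165$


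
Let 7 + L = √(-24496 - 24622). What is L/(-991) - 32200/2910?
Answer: -3188983/288381 - I*√49118/991 ≈ -11.058 - 0.22364*I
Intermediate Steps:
L = -7 + I*√49118 (L = -7 + √(-24496 - 24622) = -7 + √(-49118) = -7 + I*√49118 ≈ -7.0 + 221.63*I)
L/(-991) - 32200/2910 = (-7 + I*√49118)/(-991) - 32200/2910 = (-7 + I*√49118)*(-1/991) - 32200*1/2910 = (7/991 - I*√49118/991) - 3220/291 = -3188983/288381 - I*√49118/991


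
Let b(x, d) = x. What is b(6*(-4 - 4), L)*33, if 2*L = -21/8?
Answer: -1584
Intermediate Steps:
L = -21/16 (L = (-21/8)/2 = (-21*1/8)/2 = (1/2)*(-21/8) = -21/16 ≈ -1.3125)
b(6*(-4 - 4), L)*33 = (6*(-4 - 4))*33 = (6*(-8))*33 = -48*33 = -1584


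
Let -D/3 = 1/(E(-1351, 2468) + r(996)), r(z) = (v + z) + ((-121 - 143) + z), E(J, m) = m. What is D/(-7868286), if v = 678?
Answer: 1/12783341988 ≈ 7.8227e-11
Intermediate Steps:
r(z) = 414 + 2*z (r(z) = (678 + z) + ((-121 - 143) + z) = (678 + z) + (-264 + z) = 414 + 2*z)
D = -3/4874 (D = -3/(2468 + (414 + 2*996)) = -3/(2468 + (414 + 1992)) = -3/(2468 + 2406) = -3/4874 ≈ -0.00061551)
D/(-7868286) = -3/4874/(-7868286) = -3/4874*(-1/7868286) = 1/12783341988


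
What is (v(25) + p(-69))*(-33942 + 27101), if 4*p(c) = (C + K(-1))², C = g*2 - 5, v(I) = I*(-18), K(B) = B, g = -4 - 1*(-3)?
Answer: 2968994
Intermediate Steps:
g = -1 (g = -4 + 3 = -1)
v(I) = -18*I
C = -7 (C = -1*2 - 5 = -2 - 5 = -7)
p(c) = 16 (p(c) = (-7 - 1)²/4 = (¼)*(-8)² = (¼)*64 = 16)
(v(25) + p(-69))*(-33942 + 27101) = (-18*25 + 16)*(-33942 + 27101) = (-450 + 16)*(-6841) = -434*(-6841) = 2968994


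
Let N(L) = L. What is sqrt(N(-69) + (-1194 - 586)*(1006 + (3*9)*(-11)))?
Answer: I*sqrt(1262089) ≈ 1123.4*I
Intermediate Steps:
sqrt(N(-69) + (-1194 - 586)*(1006 + (3*9)*(-11))) = sqrt(-69 + (-1194 - 586)*(1006 + (3*9)*(-11))) = sqrt(-69 - 1780*(1006 + 27*(-11))) = sqrt(-69 - 1780*(1006 - 297)) = sqrt(-69 - 1780*709) = sqrt(-69 - 1262020) = sqrt(-1262089) = I*sqrt(1262089)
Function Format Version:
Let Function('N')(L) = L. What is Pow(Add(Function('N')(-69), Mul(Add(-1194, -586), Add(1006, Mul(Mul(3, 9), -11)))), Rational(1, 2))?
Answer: Mul(I, Pow(1262089, Rational(1, 2))) ≈ Mul(1123.4, I)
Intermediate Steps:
Pow(Add(Function('N')(-69), Mul(Add(-1194, -586), Add(1006, Mul(Mul(3, 9), -11)))), Rational(1, 2)) = Pow(Add(-69, Mul(Add(-1194, -586), Add(1006, Mul(Mul(3, 9), -11)))), Rational(1, 2)) = Pow(Add(-69, Mul(-1780, Add(1006, Mul(27, -11)))), Rational(1, 2)) = Pow(Add(-69, Mul(-1780, Add(1006, -297))), Rational(1, 2)) = Pow(Add(-69, Mul(-1780, 709)), Rational(1, 2)) = Pow(Add(-69, -1262020), Rational(1, 2)) = Pow(-1262089, Rational(1, 2)) = Mul(I, Pow(1262089, Rational(1, 2)))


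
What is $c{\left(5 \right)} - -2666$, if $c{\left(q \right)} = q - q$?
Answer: $2666$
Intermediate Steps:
$c{\left(q \right)} = 0$
$c{\left(5 \right)} - -2666 = 0 - -2666 = 0 + 2666 = 2666$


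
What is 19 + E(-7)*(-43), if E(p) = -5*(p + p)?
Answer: -2991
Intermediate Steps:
E(p) = -10*p
19 + E(-7)*(-43) = 19 - 10*(-7)*(-43) = 19 + 70*(-43) = 19 - 3010 = -2991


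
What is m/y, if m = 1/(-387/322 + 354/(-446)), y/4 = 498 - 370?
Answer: -35903/36683520 ≈ -0.00097872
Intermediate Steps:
y = 512 (y = 4*(498 - 370) = 4*128 = 512)
m = -71806/143295 (m = 1/(-387*1/322 + 354*(-1/446)) = 1/(-387/322 - 177/223) = 1/(-143295/71806) = -71806/143295 ≈ -0.50111)
m/y = -71806/143295/512 = -71806/143295*1/512 = -35903/36683520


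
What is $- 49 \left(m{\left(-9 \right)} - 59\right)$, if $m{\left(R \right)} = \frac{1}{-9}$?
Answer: $\frac{26068}{9} \approx 2896.4$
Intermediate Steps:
$m{\left(R \right)} = - \frac{1}{9}$
$- 49 \left(m{\left(-9 \right)} - 59\right) = - 49 \left(- \frac{1}{9} - 59\right) = \left(-49\right) \left(- \frac{532}{9}\right) = \frac{26068}{9}$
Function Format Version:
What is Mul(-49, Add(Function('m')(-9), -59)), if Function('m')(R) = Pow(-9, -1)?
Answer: Rational(26068, 9) ≈ 2896.4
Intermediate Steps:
Function('m')(R) = Rational(-1, 9)
Mul(-49, Add(Function('m')(-9), -59)) = Mul(-49, Add(Rational(-1, 9), -59)) = Mul(-49, Rational(-532, 9)) = Rational(26068, 9)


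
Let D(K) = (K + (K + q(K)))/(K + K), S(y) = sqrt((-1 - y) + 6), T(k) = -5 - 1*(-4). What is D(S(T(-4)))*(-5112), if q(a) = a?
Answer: -7668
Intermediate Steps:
T(k) = -1 (T(k) = -5 + 4 = -1)
S(y) = sqrt(5 - y)
D(K) = 3/2 (D(K) = (K + (K + K))/(K + K) = (K + 2*K)/((2*K)) = (3*K)*(1/(2*K)) = 3/2)
D(S(T(-4)))*(-5112) = (3/2)*(-5112) = -7668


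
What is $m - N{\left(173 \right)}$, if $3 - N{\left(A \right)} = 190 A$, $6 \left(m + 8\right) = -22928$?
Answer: $\frac{87113}{3} \approx 29038.0$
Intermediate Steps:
$m = - \frac{11488}{3}$ ($m = -8 + \frac{1}{6} \left(-22928\right) = -8 - \frac{11464}{3} = - \frac{11488}{3} \approx -3829.3$)
$N{\left(A \right)} = 3 - 190 A$
$m - N{\left(173 \right)} = - \frac{11488}{3} - \left(3 - 32870\right) = - \frac{11488}{3} - -32867 = - \frac{11488}{3} + 32867 = \frac{87113}{3}$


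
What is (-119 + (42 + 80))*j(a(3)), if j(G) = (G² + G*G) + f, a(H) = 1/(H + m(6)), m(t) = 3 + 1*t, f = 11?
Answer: 793/24 ≈ 33.042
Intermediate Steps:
m(t) = 3 + t
a(H) = 1/(9 + H) (a(H) = 1/(H + (3 + 6)) = 1/(H + 9) = 1/(9 + H))
j(G) = 11 + 2*G² (j(G) = (G² + G*G) + 11 = (G² + G²) + 11 = 2*G² + 11 = 11 + 2*G²)
(-119 + (42 + 80))*j(a(3)) = (-119 + (42 + 80))*(11 + 2*(1/(9 + 3))²) = (-119 + 122)*(11 + 2*(1/12)²) = 3*(11 + 2*(1/12)²) = 3*(11 + 2*(1/144)) = 3*(11 + 1/72) = 3*(793/72) = 793/24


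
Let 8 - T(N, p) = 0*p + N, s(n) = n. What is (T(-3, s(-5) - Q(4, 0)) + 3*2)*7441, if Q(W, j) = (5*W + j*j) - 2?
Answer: 126497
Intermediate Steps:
Q(W, j) = -2 + j² + 5*W (Q(W, j) = (5*W + j²) - 2 = (j² + 5*W) - 2 = -2 + j² + 5*W)
T(N, p) = 8 - N (T(N, p) = 8 - (0*p + N) = 8 - (0 + N) = 8 - N)
(T(-3, s(-5) - Q(4, 0)) + 3*2)*7441 = ((8 - 1*(-3)) + 3*2)*7441 = ((8 + 3) + 6)*7441 = (11 + 6)*7441 = 17*7441 = 126497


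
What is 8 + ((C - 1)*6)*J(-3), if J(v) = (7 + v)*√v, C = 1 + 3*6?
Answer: 8 + 432*I*√3 ≈ 8.0 + 748.25*I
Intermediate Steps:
C = 19 (C = 1 + 18 = 19)
J(v) = √v*(7 + v)
8 + ((C - 1)*6)*J(-3) = 8 + ((19 - 1)*6)*(√(-3)*(7 - 3)) = 8 + (18*6)*((I*√3)*4) = 8 + 108*(4*I*√3) = 8 + 432*I*√3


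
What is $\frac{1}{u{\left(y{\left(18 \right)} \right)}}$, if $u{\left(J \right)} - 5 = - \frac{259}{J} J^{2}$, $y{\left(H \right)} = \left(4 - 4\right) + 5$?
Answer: $- \frac{1}{1290} \approx -0.00077519$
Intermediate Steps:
$y{\left(H \right)} = 5$ ($y{\left(H \right)} = 0 + 5 = 5$)
$u{\left(J \right)} = 5 - 259 J$ ($u{\left(J \right)} = 5 + - \frac{259}{J} J^{2} = 5 - 259 J$)
$\frac{1}{u{\left(y{\left(18 \right)} \right)}} = \frac{1}{5 - 1295} = \frac{1}{-1290} = - \frac{1}{1290}$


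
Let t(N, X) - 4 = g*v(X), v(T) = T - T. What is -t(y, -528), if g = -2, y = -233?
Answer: -4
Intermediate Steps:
v(T) = 0
t(N, X) = 4 (t(N, X) = 4 - 2*0 = 4 + 0 = 4)
-t(y, -528) = -1*4 = -4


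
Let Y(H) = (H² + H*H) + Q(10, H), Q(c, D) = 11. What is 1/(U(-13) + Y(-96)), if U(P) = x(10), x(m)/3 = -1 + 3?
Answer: 1/18449 ≈ 5.4203e-5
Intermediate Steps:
x(m) = 6 (x(m) = 3*(-1 + 3) = 3*2 = 6)
U(P) = 6
Y(H) = 11 + 2*H² (Y(H) = (H² + H*H) + 11 = (H² + H²) + 11 = 2*H² + 11 = 11 + 2*H²)
1/(U(-13) + Y(-96)) = 1/(6 + (11 + 2*(-96)²)) = 1/(6 + (11 + 2*9216)) = 1/(6 + (11 + 18432)) = 1/(6 + 18443) = 1/18449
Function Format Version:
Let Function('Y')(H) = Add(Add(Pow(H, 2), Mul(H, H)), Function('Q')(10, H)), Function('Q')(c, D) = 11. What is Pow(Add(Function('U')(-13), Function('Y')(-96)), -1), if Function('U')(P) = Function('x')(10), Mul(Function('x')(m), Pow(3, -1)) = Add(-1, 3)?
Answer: Rational(1, 18449) ≈ 5.4203e-5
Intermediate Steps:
Function('x')(m) = 6 (Function('x')(m) = Mul(3, Add(-1, 3)) = Mul(3, 2) = 6)
Function('U')(P) = 6
Function('Y')(H) = Add(11, Mul(2, Pow(H, 2))) (Function('Y')(H) = Add(Add(Pow(H, 2), Mul(H, H)), 11) = Add(Add(Pow(H, 2), Pow(H, 2)), 11) = Add(Mul(2, Pow(H, 2)), 11) = Add(11, Mul(2, Pow(H, 2))))
Pow(Add(Function('U')(-13), Function('Y')(-96)), -1) = Pow(Add(6, Add(11, Mul(2, Pow(-96, 2)))), -1) = Pow(Add(6, Add(11, Mul(2, 9216))), -1) = Pow(Add(6, Add(11, 18432)), -1) = Pow(Add(6, 18443), -1) = Pow(18449, -1) = Rational(1, 18449)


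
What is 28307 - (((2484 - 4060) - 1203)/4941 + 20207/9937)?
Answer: 1389765154255/49098717 ≈ 28306.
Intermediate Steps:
28307 - (((2484 - 4060) - 1203)/4941 + 20207/9937) = 28307 - ((-1576 - 1203)*(1/4941) + 20207*(1/9937)) = 28307 - (-2779*1/4941 + 20207/9937) = 28307 - (-2779/4941 + 20207/9937) = 28307 - 1*72227864/49098717 = 28307 - 72227864/49098717 = 1389765154255/49098717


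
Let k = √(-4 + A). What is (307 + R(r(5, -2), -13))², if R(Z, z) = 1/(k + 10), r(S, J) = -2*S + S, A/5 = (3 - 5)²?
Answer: 18481401/196 ≈ 94293.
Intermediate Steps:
A = 20 (A = 5*(3 - 5)² = 5*(-2)² = 5*4 = 20)
k = 4 (k = √(-4 + 20) = √16 = 4)
r(S, J) = -S
R(Z, z) = 1/14 (R(Z, z) = 1/(4 + 10) = 1/14)
(307 + R(r(5, -2), -13))² = (307 + 1/14)² = (4299/14)² = 18481401/196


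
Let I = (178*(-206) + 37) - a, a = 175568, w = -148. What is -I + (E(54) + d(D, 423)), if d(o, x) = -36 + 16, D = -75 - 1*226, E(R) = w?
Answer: 212031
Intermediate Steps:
E(R) = -148
D = -301 (D = -75 - 226 = -301)
d(o, x) = -20
I = -212199 (I = (178*(-206) + 37) - 1*175568 = (-36668 + 37) - 175568 = -36631 - 175568 = -212199)
-I + (E(54) + d(D, 423)) = -1*(-212199) + (-148 - 20) = 212199 - 168 = 212031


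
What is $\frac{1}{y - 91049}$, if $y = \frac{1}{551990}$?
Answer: $- \frac{551990}{50258137509} \approx -1.0983 \cdot 10^{-5}$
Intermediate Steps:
$y = \frac{1}{551990} \approx 1.8116 \cdot 10^{-6}$
$\frac{1}{y - 91049} = \frac{1}{\frac{1}{551990} - 91049} = \frac{1}{- \frac{50258137509}{551990}} = - \frac{551990}{50258137509}$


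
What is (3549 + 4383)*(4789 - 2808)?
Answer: 15713292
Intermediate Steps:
(3549 + 4383)*(4789 - 2808) = 7932*1981 = 15713292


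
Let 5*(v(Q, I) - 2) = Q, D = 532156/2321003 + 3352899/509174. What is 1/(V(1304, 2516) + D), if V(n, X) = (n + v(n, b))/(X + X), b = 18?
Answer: 7433486659773380/52968220221940727 ≈ 0.14034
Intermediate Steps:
D = 8053048636841/1181794381522 (D = 532156*(1/2321003) + 3352899*(1/509174) = 532156/2321003 + 3352899/509174 = 8053048636841/1181794381522 ≈ 6.8143)
v(Q, I) = 2 + Q/5
V(n, X) = (2 + 6*n/5)/(2*X) (V(n, X) = (n + (2 + n/5))/(X + X) = (2 + 6*n/5)/((2*X)) = (2 + 6*n/5)*(1/(2*X)) = (2 + 6*n/5)/(2*X))
1/(V(1304, 2516) + D) = 1/((⅕)*(5 + 3*1304)/2516 + 8053048636841/1181794381522) = 1/((⅕)*(1/2516)*(5 + 3912) + 8053048636841/1181794381522) = 1/((⅕)*(1/2516)*3917 + 8053048636841/1181794381522) = 1/(3917/12580 + 8053048636841/1181794381522) = 1/(52968220221940727/7433486659773380) = 7433486659773380/52968220221940727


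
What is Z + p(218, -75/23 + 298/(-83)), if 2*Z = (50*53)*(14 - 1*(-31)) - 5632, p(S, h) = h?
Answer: 108435302/1909 ≈ 56802.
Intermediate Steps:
Z = 56809 (Z = ((50*53)*(14 - 1*(-31)) - 5632)/2 = (2650*(14 + 31) - 5632)/2 = (2650*45 - 5632)/2 = (119250 - 5632)/2 = (1/2)*113618 = 56809)
Z + p(218, -75/23 + 298/(-83)) = 56809 + (-75/23 + 298/(-83)) = 56809 + (-75*1/23 + 298*(-1/83)) = 56809 + (-75/23 - 298/83) = 56809 - 13079/1909 = 108435302/1909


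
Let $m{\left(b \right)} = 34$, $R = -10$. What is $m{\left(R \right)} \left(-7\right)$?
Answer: $-238$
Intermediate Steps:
$m{\left(R \right)} \left(-7\right) = 34 \left(-7\right) = -238$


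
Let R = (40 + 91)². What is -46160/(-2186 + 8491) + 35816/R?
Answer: -113266376/21640021 ≈ -5.2341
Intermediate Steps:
R = 17161 (R = 131² = 17161)
-46160/(-2186 + 8491) + 35816/R = -46160/(-2186 + 8491) + 35816/17161 = -46160/6305 + 35816*(1/17161) = -46160*1/6305 + 35816/17161 = -9232/1261 + 35816/17161 = -113266376/21640021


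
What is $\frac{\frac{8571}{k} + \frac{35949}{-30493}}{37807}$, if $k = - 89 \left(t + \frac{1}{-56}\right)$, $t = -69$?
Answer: $\frac{2269991403}{396562712011235} \approx 5.7242 \cdot 10^{-6}$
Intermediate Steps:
$k = \frac{343985}{56}$ ($k = - 89 \left(-69 + \frac{1}{-56}\right) = - 89 \left(-69 - \frac{1}{56}\right) = \left(-89\right) \left(- \frac{3865}{56}\right) = \frac{343985}{56} \approx 6142.6$)
$\frac{\frac{8571}{k} + \frac{35949}{-30493}}{37807} = \frac{\frac{8571}{\frac{343985}{56}} + \frac{35949}{-30493}}{37807} = \left(8571 \cdot \frac{56}{343985} + 35949 \left(- \frac{1}{30493}\right)\right) \frac{1}{37807} = \left(\frac{479976}{343985} - \frac{35949}{30493}\right) \frac{1}{37807} = \frac{2269991403}{10489134605} \cdot \frac{1}{37807} = \frac{2269991403}{396562712011235}$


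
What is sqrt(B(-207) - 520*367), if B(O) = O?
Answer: I*sqrt(191047) ≈ 437.09*I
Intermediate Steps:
sqrt(B(-207) - 520*367) = sqrt(-207 - 520*367) = sqrt(-207 - 190840) = sqrt(-191047) = I*sqrt(191047)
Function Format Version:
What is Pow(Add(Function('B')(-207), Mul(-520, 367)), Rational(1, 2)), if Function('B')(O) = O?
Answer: Mul(I, Pow(191047, Rational(1, 2))) ≈ Mul(437.09, I)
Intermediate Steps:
Pow(Add(Function('B')(-207), Mul(-520, 367)), Rational(1, 2)) = Pow(Add(-207, Mul(-520, 367)), Rational(1, 2)) = Pow(Add(-207, -190840), Rational(1, 2)) = Pow(-191047, Rational(1, 2)) = Mul(I, Pow(191047, Rational(1, 2)))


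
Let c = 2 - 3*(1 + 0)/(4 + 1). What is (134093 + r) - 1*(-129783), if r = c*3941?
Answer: 1346967/5 ≈ 2.6939e+5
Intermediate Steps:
c = 7/5 (c = 2 - 3/5 = 2 - 3*⅕ = 2 - ⅗ = 7/5 ≈ 1.4000)
r = 27587/5 (r = (7/5)*3941 = 27587/5 ≈ 5517.4)
(134093 + r) - 1*(-129783) = (134093 + 27587/5) - 1*(-129783) = 698052/5 + 129783 = 1346967/5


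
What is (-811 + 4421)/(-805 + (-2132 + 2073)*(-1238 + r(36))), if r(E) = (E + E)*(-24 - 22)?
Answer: 722/53529 ≈ 0.013488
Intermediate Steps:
r(E) = -92*E (r(E) = (2*E)*(-46) = -92*E)
(-811 + 4421)/(-805 + (-2132 + 2073)*(-1238 + r(36))) = (-811 + 4421)/(-805 + (-2132 + 2073)*(-1238 - 92*36)) = 3610/(-805 - 59*(-1238 - 3312)) = 3610/(-805 - 59*(-4550)) = 3610/(-805 + 268450) = 3610/267645 = 3610*(1/267645) = 722/53529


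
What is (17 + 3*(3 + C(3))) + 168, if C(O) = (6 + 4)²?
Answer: 494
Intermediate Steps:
C(O) = 100 (C(O) = 10² = 100)
(17 + 3*(3 + C(3))) + 168 = (17 + 3*(3 + 100)) + 168 = (17 + 3*103) + 168 = (17 + 309) + 168 = 326 + 168 = 494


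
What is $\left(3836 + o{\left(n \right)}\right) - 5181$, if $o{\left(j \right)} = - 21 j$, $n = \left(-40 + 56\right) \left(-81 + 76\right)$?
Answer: $335$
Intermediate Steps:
$n = -80$ ($n = 16 \left(-5\right) = -80$)
$\left(3836 + o{\left(n \right)}\right) - 5181 = \left(3836 - -1680\right) - 5181 = \left(3836 + 1680\right) - 5181 = 5516 - 5181 = 335$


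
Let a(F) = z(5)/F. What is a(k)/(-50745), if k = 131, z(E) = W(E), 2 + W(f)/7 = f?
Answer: -7/2215865 ≈ -3.1590e-6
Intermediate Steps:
W(f) = -14 + 7*f
z(E) = -14 + 7*E
a(F) = 21/F (a(F) = (-14 + 7*5)/F = (-14 + 35)/F = 21/F)
a(k)/(-50745) = (21/131)/(-50745) = (21*(1/131))*(-1/50745) = (21/131)*(-1/50745) = -7/2215865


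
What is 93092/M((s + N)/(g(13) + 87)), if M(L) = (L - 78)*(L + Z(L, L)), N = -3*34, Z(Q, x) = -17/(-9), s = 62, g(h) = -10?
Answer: -2483741106/2868827 ≈ -865.77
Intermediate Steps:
Z(Q, x) = 17/9 (Z(Q, x) = -17*(-1/9) = 17/9)
N = -102
M(L) = (-78 + L)*(17/9 + L) (M(L) = (L - 78)*(L + 17/9) = (-78 + L)*(17/9 + L))
93092/M((s + N)/(g(13) + 87)) = 93092/(-442/3 + ((62 - 102)/(-10 + 87))**2 - 685*(62 - 102)/(9*(-10 + 87))) = 93092/(-442/3 + (-40/77)**2 - (-27400)/(9*77)) = 93092/(-442/3 + (-40*1/77)**2 - (-27400)/(9*77)) = 93092/(-442/3 + (-40/77)**2 - 685/9*(-40/77)) = 93092/(-442/3 + 1600/5929 + 27400/693) = 93092/(-5737654/53361) = 93092*(-53361/5737654) = -2483741106/2868827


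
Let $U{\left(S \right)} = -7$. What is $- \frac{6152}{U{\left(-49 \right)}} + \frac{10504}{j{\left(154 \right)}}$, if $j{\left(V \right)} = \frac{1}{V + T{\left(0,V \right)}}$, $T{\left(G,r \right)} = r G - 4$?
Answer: $\frac{11035352}{7} \approx 1.5765 \cdot 10^{6}$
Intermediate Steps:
$T{\left(G,r \right)} = -4 + G r$ ($T{\left(G,r \right)} = G r - 4 = -4 + G r$)
$j{\left(V \right)} = \frac{1}{-4 + V}$ ($j{\left(V \right)} = \frac{1}{V - \left(4 + 0 V\right)} = \frac{1}{V + \left(-4 + 0\right)} = \frac{1}{V - 4} = \frac{1}{-4 + V}$)
$- \frac{6152}{U{\left(-49 \right)}} + \frac{10504}{j{\left(154 \right)}} = - \frac{6152}{-7} + \frac{10504}{\frac{1}{-4 + 154}} = \left(-6152\right) \left(- \frac{1}{7}\right) + \frac{10504}{\frac{1}{150}} = \frac{6152}{7} + 10504 \frac{1}{\frac{1}{150}} = \frac{6152}{7} + 10504 \cdot 150 = \frac{6152}{7} + 1575600 = \frac{11035352}{7}$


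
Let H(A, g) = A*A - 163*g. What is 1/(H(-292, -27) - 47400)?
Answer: 1/42265 ≈ 2.3660e-5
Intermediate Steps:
H(A, g) = A**2 - 163*g
1/(H(-292, -27) - 47400) = 1/(((-292)**2 - 163*(-27)) - 47400) = 1/((85264 + 4401) - 47400) = 1/(89665 - 47400) = 1/42265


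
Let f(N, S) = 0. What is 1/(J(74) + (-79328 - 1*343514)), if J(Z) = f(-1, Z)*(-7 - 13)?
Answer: -1/422842 ≈ -2.3649e-6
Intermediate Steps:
J(Z) = 0 (J(Z) = 0*(-7 - 13) = 0*(-20) = 0)
1/(J(74) + (-79328 - 1*343514)) = 1/(0 + (-79328 - 1*343514)) = 1/(0 + (-79328 - 343514)) = 1/(0 - 422842) = 1/(-422842) = -1/422842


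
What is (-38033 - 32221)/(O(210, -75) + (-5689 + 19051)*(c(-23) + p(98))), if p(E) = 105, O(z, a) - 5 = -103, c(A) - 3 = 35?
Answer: -35127/955334 ≈ -0.036769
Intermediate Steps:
c(A) = 38 (c(A) = 3 + 35 = 38)
O(z, a) = -98 (O(z, a) = 5 - 103 = -98)
(-38033 - 32221)/(O(210, -75) + (-5689 + 19051)*(c(-23) + p(98))) = (-38033 - 32221)/(-98 + (-5689 + 19051)*(38 + 105)) = -70254/(-98 + 13362*143) = -70254/(-98 + 1910766) = -70254/1910668 = -70254*1/1910668 = -35127/955334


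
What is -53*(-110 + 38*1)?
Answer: 3816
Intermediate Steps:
-53*(-110 + 38*1) = -53*(-110 + 38) = -53*(-72) = 3816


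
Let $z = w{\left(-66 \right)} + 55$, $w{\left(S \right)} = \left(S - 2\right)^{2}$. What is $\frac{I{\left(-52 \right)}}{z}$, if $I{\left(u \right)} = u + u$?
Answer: $- \frac{104}{4679} \approx -0.022227$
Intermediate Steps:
$w{\left(S \right)} = \left(-2 + S\right)^{2}$
$z = 4679$ ($z = \left(-2 - 66\right)^{2} + 55 = \left(-68\right)^{2} + 55 = 4624 + 55 = 4679$)
$I{\left(u \right)} = 2 u$
$\frac{I{\left(-52 \right)}}{z} = \frac{2 \left(-52\right)}{4679} = \left(-104\right) \frac{1}{4679} = - \frac{104}{4679}$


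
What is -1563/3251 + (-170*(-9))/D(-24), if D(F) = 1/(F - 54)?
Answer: -387975903/3251 ≈ -1.1934e+5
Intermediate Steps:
D(F) = 1/(-54 + F)
-1563/3251 + (-170*(-9))/D(-24) = -1563/3251 + (-170*(-9))/(1/(-54 - 24)) = -1563*1/3251 + 1530/(1/(-78)) = -1563/3251 + 1530/(-1/78) = -1563/3251 + 1530*(-78) = -1563/3251 - 119340 = -387975903/3251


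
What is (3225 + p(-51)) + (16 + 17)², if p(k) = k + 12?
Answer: 4275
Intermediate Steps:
p(k) = 12 + k
(3225 + p(-51)) + (16 + 17)² = (3225 + (12 - 51)) + (16 + 17)² = (3225 - 39) + 33² = 3186 + 1089 = 4275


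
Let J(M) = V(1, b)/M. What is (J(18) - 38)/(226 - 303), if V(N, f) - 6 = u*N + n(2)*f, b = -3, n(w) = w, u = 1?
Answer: 683/1386 ≈ 0.49278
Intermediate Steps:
V(N, f) = 6 + N + 2*f (V(N, f) = 6 + (1*N + 2*f) = 6 + (N + 2*f) = 6 + N + 2*f)
J(M) = 1/M (J(M) = (6 + 1 + 2*(-3))/M = (6 + 1 - 6)/M = 1/M)
(J(18) - 38)/(226 - 303) = (1/18 - 38)/(226 - 303) = (1/18 - 38)/(-77) = -683/18*(-1/77) = 683/1386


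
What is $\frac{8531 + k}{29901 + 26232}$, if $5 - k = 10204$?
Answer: $- \frac{556}{18711} \approx -0.029715$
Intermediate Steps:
$k = -10199$ ($k = 5 - 10204 = -10199$)
$\frac{8531 + k}{29901 + 26232} = \frac{8531 - 10199}{29901 + 26232} = - \frac{1668}{56133} = \left(-1668\right) \frac{1}{56133} = - \frac{556}{18711}$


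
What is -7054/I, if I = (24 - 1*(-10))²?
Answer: -3527/578 ≈ -6.1021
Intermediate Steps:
I = 1156 (I = (24 + 10)² = 34² = 1156)
-7054/I = -7054/1156 = -7054*1/1156 = -3527/578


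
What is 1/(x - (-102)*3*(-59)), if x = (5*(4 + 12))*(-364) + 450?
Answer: -1/46724 ≈ -2.1402e-5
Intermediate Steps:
x = -28670 (x = (5*16)*(-364) + 450 = 80*(-364) + 450 = -29120 + 450 = -28670)
1/(x - (-102)*3*(-59)) = 1/(-28670 - (-102)*3*(-59)) = 1/(-28670 - 17*(-18)*(-59)) = 1/(-28670 + 306*(-59)) = 1/(-28670 - 18054) = 1/(-46724) = -1/46724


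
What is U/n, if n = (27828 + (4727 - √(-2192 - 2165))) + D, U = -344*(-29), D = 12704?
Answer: 225751892/1024190719 + 4988*I*√4357/1024190719 ≈ 0.22042 + 0.00032147*I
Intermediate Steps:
U = 9976
n = 45259 - I*√4357 (n = (27828 + (4727 - √(-2192 - 2165))) + 12704 = (27828 + (4727 - √(-4357))) + 12704 = (27828 + (4727 - I*√4357)) + 12704 = (32555 - I*√4357) + 12704 = 45259 - I*√4357 ≈ 45259.0 - 66.008*I)
U/n = 9976/(45259 - I*√4357)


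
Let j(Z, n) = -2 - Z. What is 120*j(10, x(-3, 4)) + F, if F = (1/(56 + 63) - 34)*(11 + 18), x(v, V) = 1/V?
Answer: -288665/119 ≈ -2425.8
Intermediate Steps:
F = -117305/119 (F = (1/119 - 34)*29 = -4045/119*29 = -117305/119 ≈ -985.76)
120*j(10, x(-3, 4)) + F = 120*(-2 - 1*10) - 117305/119 = 120*(-2 - 10) - 117305/119 = 120*(-12) - 117305/119 = -1440 - 117305/119 = -288665/119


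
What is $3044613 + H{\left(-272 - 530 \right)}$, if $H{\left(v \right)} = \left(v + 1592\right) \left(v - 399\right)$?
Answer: $2095823$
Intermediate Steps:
$H{\left(v \right)} = \left(-399 + v\right) \left(1592 + v\right)$ ($H{\left(v \right)} = \left(1592 + v\right) \left(-399 + v\right) = \left(-399 + v\right) \left(1592 + v\right)$)
$3044613 + H{\left(-272 - 530 \right)} = 3044613 + \left(-635208 + \left(-272 - 530\right)^{2} + 1193 \left(-272 - 530\right)\right) = 3044613 + \left(-635208 + \left(-802\right)^{2} + 1193 \left(-802\right)\right) = 3044613 - 948790 = 2095823$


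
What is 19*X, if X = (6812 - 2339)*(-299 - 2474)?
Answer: -235668951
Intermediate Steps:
X = -12403629 (X = 4473*(-2773) = -12403629)
19*X = 19*(-12403629) = -235668951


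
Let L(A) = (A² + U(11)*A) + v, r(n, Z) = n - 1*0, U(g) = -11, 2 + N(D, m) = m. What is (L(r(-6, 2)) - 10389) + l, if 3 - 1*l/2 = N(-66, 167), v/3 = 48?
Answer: -10467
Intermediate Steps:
N(D, m) = -2 + m
v = 144 (v = 3*48 = 144)
r(n, Z) = n (r(n, Z) = n + 0 = n)
l = -324 (l = 6 - 2*(-2 + 167) = 6 - 2*165 = 6 - 330 = -324)
L(A) = 144 + A² - 11*A (L(A) = (A² - 11*A) + 144 = 144 + A² - 11*A)
(L(r(-6, 2)) - 10389) + l = ((144 + (-6)² - 11*(-6)) - 10389) - 324 = ((144 + 36 + 66) - 10389) - 324 = (246 - 10389) - 324 = -10143 - 324 = -10467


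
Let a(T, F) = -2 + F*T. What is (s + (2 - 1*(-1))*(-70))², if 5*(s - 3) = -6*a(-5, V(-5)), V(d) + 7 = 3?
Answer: 1306449/25 ≈ 52258.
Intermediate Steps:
V(d) = -4 (V(d) = -7 + 3 = -4)
s = -93/5 (s = 3 + (-6*(-2 - 4*(-5)))/5 = 3 + (-6*(-2 + 20))/5 = 3 + (-6*18)/5 = 3 + (⅕)*(-108) = 3 - 108/5 = -93/5 ≈ -18.600)
(s + (2 - 1*(-1))*(-70))² = (-93/5 + (2 - 1*(-1))*(-70))² = (-93/5 + (2 + 1)*(-70))² = (-93/5 + 3*(-70))² = (-93/5 - 210)² = (-1143/5)² = 1306449/25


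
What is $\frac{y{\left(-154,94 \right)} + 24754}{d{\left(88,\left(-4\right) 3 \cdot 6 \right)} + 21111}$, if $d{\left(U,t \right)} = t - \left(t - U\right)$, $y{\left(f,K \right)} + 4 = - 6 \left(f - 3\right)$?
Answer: $\frac{25692}{21199} \approx 1.2119$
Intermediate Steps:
$y{\left(f,K \right)} = 14 - 6 f$ ($y{\left(f,K \right)} = -4 - 6 \left(f - 3\right) = -4 - 6 \left(-3 + f\right) = -4 - \left(-18 + 6 f\right) = 14 - 6 f$)
$d{\left(U,t \right)} = U$ ($d{\left(U,t \right)} = t + \left(U - t\right) = U$)
$\frac{y{\left(-154,94 \right)} + 24754}{d{\left(88,\left(-4\right) 3 \cdot 6 \right)} + 21111} = \frac{\left(14 - -924\right) + 24754}{88 + 21111} = \frac{\left(14 + 924\right) + 24754}{21199} = \left(938 + 24754\right) \frac{1}{21199} = 25692 \cdot \frac{1}{21199} = \frac{25692}{21199}$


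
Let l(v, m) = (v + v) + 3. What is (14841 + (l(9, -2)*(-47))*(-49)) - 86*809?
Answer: -6370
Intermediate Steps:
l(v, m) = 3 + 2*v (l(v, m) = 2*v + 3 = 3 + 2*v)
(14841 + (l(9, -2)*(-47))*(-49)) - 86*809 = (14841 + ((3 + 2*9)*(-47))*(-49)) - 86*809 = (14841 + ((3 + 18)*(-47))*(-49)) - 69574 = (14841 + (21*(-47))*(-49)) - 69574 = (14841 - 987*(-49)) - 69574 = (14841 + 48363) - 69574 = 63204 - 69574 = -6370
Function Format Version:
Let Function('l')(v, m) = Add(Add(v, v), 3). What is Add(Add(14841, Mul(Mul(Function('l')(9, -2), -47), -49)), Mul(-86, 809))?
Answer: -6370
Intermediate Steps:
Function('l')(v, m) = Add(3, Mul(2, v)) (Function('l')(v, m) = Add(Mul(2, v), 3) = Add(3, Mul(2, v)))
Add(Add(14841, Mul(Mul(Function('l')(9, -2), -47), -49)), Mul(-86, 809)) = Add(Add(14841, Mul(Mul(Add(3, Mul(2, 9)), -47), -49)), Mul(-86, 809)) = Add(Add(14841, Mul(Mul(Add(3, 18), -47), -49)), -69574) = Add(Add(14841, Mul(Mul(21, -47), -49)), -69574) = Add(Add(14841, Mul(-987, -49)), -69574) = Add(Add(14841, 48363), -69574) = Add(63204, -69574) = -6370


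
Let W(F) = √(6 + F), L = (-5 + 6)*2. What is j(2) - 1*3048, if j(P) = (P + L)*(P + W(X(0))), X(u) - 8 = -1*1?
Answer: -3040 + 4*√13 ≈ -3025.6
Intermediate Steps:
X(u) = 7 (X(u) = 8 - 1*1 = 8 - 1 = 7)
L = 2 (L = 1*2 = 2)
j(P) = (2 + P)*(P + √13) (j(P) = (P + 2)*(P + √(6 + 7)) = (2 + P)*(P + √13))
j(2) - 1*3048 = (2² + 2*2 + 2*√13 + 2*√13) - 1*3048 = (4 + 4 + 2*√13 + 2*√13) - 3048 = (8 + 4*√13) - 3048 = -3040 + 4*√13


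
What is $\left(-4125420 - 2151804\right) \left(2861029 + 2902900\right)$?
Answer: $-36181473453096$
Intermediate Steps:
$\left(-4125420 - 2151804\right) \left(2861029 + 2902900\right) = \left(-6277224\right) 5763929 = -36181473453096$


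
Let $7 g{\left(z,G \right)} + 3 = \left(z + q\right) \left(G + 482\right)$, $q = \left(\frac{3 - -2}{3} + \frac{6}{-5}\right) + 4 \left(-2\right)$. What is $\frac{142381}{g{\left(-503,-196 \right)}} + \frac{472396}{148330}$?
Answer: $- \frac{591438466691}{162438630445} \approx -3.641$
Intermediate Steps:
$q = - \frac{113}{15}$ ($q = \left(\left(3 + 2\right) \frac{1}{3} + 6 \left(- \frac{1}{5}\right)\right) - 8 = \left(5 \cdot \frac{1}{3} - \frac{6}{5}\right) - 8 = \left(\frac{5}{3} - \frac{6}{5}\right) - 8 = \frac{7}{15} - 8 = - \frac{113}{15} \approx -7.5333$)
$g{\left(z,G \right)} = - \frac{3}{7} + \frac{\left(482 + G\right) \left(- \frac{113}{15} + z\right)}{7}$ ($g{\left(z,G \right)} = - \frac{3}{7} + \frac{\left(z - \frac{113}{15}\right) \left(G + 482\right)}{7} = - \frac{3}{7} + \frac{\left(- \frac{113}{15} + z\right) \left(482 + G\right)}{7} = - \frac{3}{7} + \frac{\left(482 + G\right) \left(- \frac{113}{15} + z\right)}{7}$)
$\frac{142381}{g{\left(-503,-196 \right)}} + \frac{472396}{148330} = \frac{142381}{- \frac{54511}{105} - - \frac{3164}{15} + \frac{482}{7} \left(-503\right) + \frac{1}{7} \left(-196\right) \left(-503\right)} + \frac{472396}{148330} = \frac{142381}{- \frac{54511}{105} + \frac{3164}{15} - \frac{242446}{7} + 14084} + 472396 \cdot \frac{1}{148330} = \frac{142381}{- \frac{2190233}{105}} + \frac{236198}{74165} = 142381 \left(- \frac{105}{2190233}\right) + \frac{236198}{74165} = - \frac{14950005}{2190233} + \frac{236198}{74165} = - \frac{591438466691}{162438630445}$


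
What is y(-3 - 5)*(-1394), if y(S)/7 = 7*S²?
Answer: -4371584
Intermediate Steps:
y(S) = 49*S² (y(S) = 7*(7*S²) = 49*S²)
y(-3 - 5)*(-1394) = (49*(-3 - 5)²)*(-1394) = (49*(-8)²)*(-1394) = (49*64)*(-1394) = 3136*(-1394) = -4371584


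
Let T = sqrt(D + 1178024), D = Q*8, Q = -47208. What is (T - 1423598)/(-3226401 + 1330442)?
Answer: 1423598/1895959 - 2*sqrt(200090)/1895959 ≈ 0.75039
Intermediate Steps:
D = -377664 (D = -47208*8 = -377664)
T = 2*sqrt(200090) (T = sqrt(-377664 + 1178024) = sqrt(800360) = 2*sqrt(200090) ≈ 894.63)
(T - 1423598)/(-3226401 + 1330442) = (2*sqrt(200090) - 1423598)/(-3226401 + 1330442) = (-1423598 + 2*sqrt(200090))/(-1895959) = (-1423598 + 2*sqrt(200090))*(-1/1895959) = 1423598/1895959 - 2*sqrt(200090)/1895959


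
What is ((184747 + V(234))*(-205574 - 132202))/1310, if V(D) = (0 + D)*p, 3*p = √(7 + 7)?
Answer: -31201551336/655 - 13173264*√14/655 ≈ -4.7711e+7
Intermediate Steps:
p = √14/3 (p = √(7 + 7)/3 = √14/3 ≈ 1.2472)
V(D) = D*√14/3 (V(D) = (0 + D)*(√14/3) = D*(√14/3) = D*√14/3)
((184747 + V(234))*(-205574 - 132202))/1310 = ((184747 + (⅓)*234*√14)*(-205574 - 132202))/1310 = ((184747 + 78*√14)*(-337776))*(1/1310) = (-62403102672 - 26346528*√14)*(1/1310) = -31201551336/655 - 13173264*√14/655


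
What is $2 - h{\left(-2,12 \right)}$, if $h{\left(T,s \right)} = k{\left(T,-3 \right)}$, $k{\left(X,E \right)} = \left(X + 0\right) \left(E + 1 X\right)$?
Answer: $-8$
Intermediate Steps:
$k{\left(X,E \right)} = X \left(E + X\right)$
$h{\left(T,s \right)} = T \left(-3 + T\right)$
$2 - h{\left(-2,12 \right)} = 2 - - 2 \left(-3 - 2\right) = 2 - \left(-2\right) \left(-5\right) = 2 - 10 = -8$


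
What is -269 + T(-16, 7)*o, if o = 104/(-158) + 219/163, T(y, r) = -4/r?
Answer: -24282691/90139 ≈ -269.39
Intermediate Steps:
o = 8825/12877 (o = 104*(-1/158) + 219*(1/163) = -52/79 + 219/163 = 8825/12877 ≈ 0.68533)
-269 + T(-16, 7)*o = -269 - 4/7*(8825/12877) = -269 - 4*⅐*(8825/12877) = -269 - 4/7*8825/12877 = -269 - 35300/90139 = -24282691/90139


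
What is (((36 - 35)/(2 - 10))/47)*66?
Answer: -33/188 ≈ -0.17553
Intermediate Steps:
(((36 - 35)/(2 - 10))/47)*66 = ((1/(-8))*(1/47))*66 = ((1*(-⅛))*(1/47))*66 = -⅛*1/47*66 = -1/376*66 = -33/188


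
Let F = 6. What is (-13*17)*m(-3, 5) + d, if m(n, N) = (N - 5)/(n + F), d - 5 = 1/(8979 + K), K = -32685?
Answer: 118529/23706 ≈ 5.0000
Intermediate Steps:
d = 118529/23706 (d = 5 + 1/(8979 - 32685) = 5 + 1/(-23706) = 5 - 1/23706 = 118529/23706 ≈ 5.0000)
m(n, N) = (-5 + N)/(6 + n) (m(n, N) = (N - 5)/(n + 6) = (-5 + N)/(6 + n))
(-13*17)*m(-3, 5) + d = (-13*17)*((-5 + 5)/(6 - 3)) + 118529/23706 = -221*0/3 + 118529/23706 = -221*0 + 118529/23706 = 0 + 118529/23706 = 118529/23706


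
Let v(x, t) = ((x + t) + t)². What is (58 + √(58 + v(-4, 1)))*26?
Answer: 1508 + 26*√62 ≈ 1712.7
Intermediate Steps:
v(x, t) = (x + 2*t)² (v(x, t) = ((t + x) + t)² = (x + 2*t)²)
(58 + √(58 + v(-4, 1)))*26 = (58 + √(58 + (-4 + 2*1)²))*26 = (58 + √(58 + (-4 + 2)²))*26 = (58 + √(58 + (-2)²))*26 = (58 + √(58 + 4))*26 = (58 + √62)*26 = 1508 + 26*√62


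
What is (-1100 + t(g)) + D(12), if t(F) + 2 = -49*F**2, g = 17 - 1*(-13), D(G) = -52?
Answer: -45254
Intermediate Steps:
g = 30 (g = 17 + 13 = 30)
t(F) = -2 - 49*F**2
(-1100 + t(g)) + D(12) = (-1100 + (-2 - 49*30**2)) - 52 = (-1100 + (-2 - 49*900)) - 52 = (-1100 + (-2 - 44100)) - 52 = (-1100 - 44102) - 52 = -45202 - 52 = -45254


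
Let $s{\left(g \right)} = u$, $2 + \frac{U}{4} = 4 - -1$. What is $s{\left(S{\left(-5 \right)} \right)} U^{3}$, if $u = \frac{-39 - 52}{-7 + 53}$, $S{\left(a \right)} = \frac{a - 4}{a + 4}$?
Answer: $- \frac{78624}{23} \approx -3418.4$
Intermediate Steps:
$S{\left(a \right)} = \frac{-4 + a}{4 + a}$
$U = 12$ ($U = -8 + 4 \left(4 - -1\right) = -8 + 4 \left(4 + \left(-3 + 4\right)\right) = -8 + 4 \left(4 + 1\right) = -8 + 4 \cdot 5 = -8 + 20 = 12$)
$u = - \frac{91}{46} \approx -1.9783$
$s{\left(g \right)} = - \frac{91}{46}$
$s{\left(S{\left(-5 \right)} \right)} U^{3} = - \frac{91 \cdot 12^{3}}{46} = \left(- \frac{91}{46}\right) 1728 = - \frac{78624}{23}$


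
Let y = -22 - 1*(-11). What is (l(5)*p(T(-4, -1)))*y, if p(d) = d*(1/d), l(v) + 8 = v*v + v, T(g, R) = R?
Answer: -242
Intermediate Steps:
l(v) = -8 + v + v² (l(v) = -8 + (v*v + v) = -8 + (v² + v) = -8 + (v + v²) = -8 + v + v²)
p(d) = 1 (p(d) = d/d = 1)
y = -11 (y = -22 + 11 = -11)
(l(5)*p(T(-4, -1)))*y = ((-8 + 5 + 5²)*1)*(-11) = ((-8 + 5 + 25)*1)*(-11) = (22*1)*(-11) = 22*(-11) = -242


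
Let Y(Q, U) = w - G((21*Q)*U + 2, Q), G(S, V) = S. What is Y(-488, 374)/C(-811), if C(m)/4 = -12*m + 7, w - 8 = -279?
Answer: 3832479/38956 ≈ 98.380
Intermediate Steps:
w = -271 (w = 8 - 279 = -271)
Y(Q, U) = -273 - 21*Q*U (Y(Q, U) = -271 - ((21*Q)*U + 2) = -271 - (21*Q*U + 2) = -271 - (2 + 21*Q*U) = -271 + (-2 - 21*Q*U) = -273 - 21*Q*U)
C(m) = 28 - 48*m (C(m) = 4*(-12*m + 7) = 4*(7 - 12*m) = 28 - 48*m)
Y(-488, 374)/C(-811) = (-273 - 21*(-488)*374)/(28 - 48*(-811)) = (-273 + 3832752)/(28 + 38928) = 3832479/38956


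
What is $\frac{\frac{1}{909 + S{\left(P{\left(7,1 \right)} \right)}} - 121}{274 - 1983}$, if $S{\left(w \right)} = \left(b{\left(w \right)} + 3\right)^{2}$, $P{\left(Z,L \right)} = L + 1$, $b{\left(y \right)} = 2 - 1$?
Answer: $\frac{111924}{1580825} \approx 0.070801$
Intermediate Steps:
$b{\left(y \right)} = 1$ ($b{\left(y \right)} = 2 - 1 = 1$)
$P{\left(Z,L \right)} = 1 + L$
$S{\left(w \right)} = 16$ ($S{\left(w \right)} = \left(1 + 3\right)^{2} = 4^{2} = 16$)
$\frac{\frac{1}{909 + S{\left(P{\left(7,1 \right)} \right)}} - 121}{274 - 1983} = \frac{\frac{1}{909 + 16} - 121}{274 - 1983} = \frac{\frac{1}{925} - 121}{-1709} = \left(\frac{1}{925} - 121\right) \left(- \frac{1}{1709}\right) = \left(- \frac{111924}{925}\right) \left(- \frac{1}{1709}\right) = \frac{111924}{1580825}$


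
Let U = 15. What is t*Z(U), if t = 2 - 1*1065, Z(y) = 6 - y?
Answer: 9567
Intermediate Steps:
t = -1063 (t = 2 - 1065 = -1063)
t*Z(U) = -1063*(6 - 1*15) = -1063*(6 - 15) = -1063*(-9) = 9567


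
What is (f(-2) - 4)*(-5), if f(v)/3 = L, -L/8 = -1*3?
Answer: -340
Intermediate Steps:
L = 24 (L = -(-8)*3 = -8*(-3) = 24)
f(v) = 72 (f(v) = 3*24 = 72)
(f(-2) - 4)*(-5) = (72 - 4)*(-5) = 68*(-5) = -340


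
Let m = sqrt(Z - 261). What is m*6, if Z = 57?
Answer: 12*I*sqrt(51) ≈ 85.697*I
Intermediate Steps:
m = 2*I*sqrt(51) (m = sqrt(57 - 261) = sqrt(-204) = 2*I*sqrt(51) ≈ 14.283*I)
m*6 = (2*I*sqrt(51))*6 = 12*I*sqrt(51)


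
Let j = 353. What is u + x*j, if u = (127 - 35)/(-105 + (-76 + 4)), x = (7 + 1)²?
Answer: 3998692/177 ≈ 22591.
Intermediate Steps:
x = 64 (x = 8² = 64)
u = -92/177 (u = 92/(-105 - 72) = 92/(-177) = 92*(-1/177) = -92/177 ≈ -0.51977)
u + x*j = -92/177 + 64*353 = -92/177 + 22592 = 3998692/177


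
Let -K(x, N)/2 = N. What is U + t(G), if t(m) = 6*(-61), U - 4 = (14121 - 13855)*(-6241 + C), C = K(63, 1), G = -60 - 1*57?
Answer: -1661000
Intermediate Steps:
K(x, N) = -2*N
G = -117 (G = -60 - 57 = -117)
C = -2 (C = -2*1 = -2)
U = -1660634 (U = 4 + (14121 - 13855)*(-6241 - 2) = 4 + 266*(-6243) = 4 - 1660638 = -1660634)
t(m) = -366
U + t(G) = -1660634 - 366 = -1661000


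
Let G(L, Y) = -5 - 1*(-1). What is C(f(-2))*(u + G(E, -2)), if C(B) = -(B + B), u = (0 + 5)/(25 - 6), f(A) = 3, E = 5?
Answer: 426/19 ≈ 22.421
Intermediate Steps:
u = 5/19 ≈ 0.26316
C(B) = -2*B
G(L, Y) = -4 (G(L, Y) = -5 + 1 = -4)
C(f(-2))*(u + G(E, -2)) = (-2*3)*(5/19 - 4) = -6*(-71/19) = 426/19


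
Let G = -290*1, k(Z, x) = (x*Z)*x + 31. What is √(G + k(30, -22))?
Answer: √14261 ≈ 119.42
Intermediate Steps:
k(Z, x) = 31 + Z*x² (k(Z, x) = (Z*x)*x + 31 = Z*x² + 31 = 31 + Z*x²)
G = -290
√(G + k(30, -22)) = √(-290 + (31 + 30*(-22)²)) = √(-290 + (31 + 30*484)) = √(-290 + (31 + 14520)) = √(-290 + 14551) = √14261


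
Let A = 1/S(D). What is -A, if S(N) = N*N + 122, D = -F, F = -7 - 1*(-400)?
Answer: -1/154571 ≈ -6.4695e-6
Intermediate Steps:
F = 393 (F = -7 + 400 = 393)
D = -393 (D = -1*393 = -393)
S(N) = 122 + N² (S(N) = N² + 122 = 122 + N²)
A = 1/154571 (A = 1/(122 + (-393)²) = 1/(122 + 154449) = 1/154571 ≈ 6.4695e-6)
-A = -1*1/154571 = -1/154571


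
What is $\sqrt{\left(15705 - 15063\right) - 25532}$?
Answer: $i \sqrt{24890} \approx 157.77 i$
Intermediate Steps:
$\sqrt{\left(15705 - 15063\right) - 25532} = \sqrt{642 - 25532} = \sqrt{-24890} = i \sqrt{24890}$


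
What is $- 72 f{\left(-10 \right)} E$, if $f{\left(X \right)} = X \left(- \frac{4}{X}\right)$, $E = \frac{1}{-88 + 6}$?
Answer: $- \frac{144}{41} \approx -3.5122$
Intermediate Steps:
$E = - \frac{1}{82}$ ($E = \frac{1}{-82} = - \frac{1}{82} \approx -0.012195$)
$f{\left(X \right)} = -4$
$- 72 f{\left(-10 \right)} E = \left(-72\right) \left(-4\right) \left(- \frac{1}{82}\right) = 288 \left(- \frac{1}{82}\right) = - \frac{144}{41}$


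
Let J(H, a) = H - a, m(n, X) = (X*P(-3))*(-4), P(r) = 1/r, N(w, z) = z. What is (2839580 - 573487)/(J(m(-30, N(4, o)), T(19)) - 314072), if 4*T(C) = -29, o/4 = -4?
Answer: -27193116/3769033 ≈ -7.2149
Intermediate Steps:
o = -16 (o = 4*(-4) = -16)
T(C) = -29/4 (T(C) = (1/4)*(-29) = -29/4)
m(n, X) = 4*X/3 (m(n, X) = (X/(-3))*(-4) = (X*(-1/3))*(-4) = -X/3*(-4) = 4*X/3)
(2839580 - 573487)/(J(m(-30, N(4, o)), T(19)) - 314072) = (2839580 - 573487)/(((4/3)*(-16) - 1*(-29/4)) - 314072) = 2266093/((-64/3 + 29/4) - 314072) = 2266093/(-169/12 - 314072) = 2266093/(-3769033/12) = 2266093*(-12/3769033) = -27193116/3769033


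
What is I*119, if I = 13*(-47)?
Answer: -72709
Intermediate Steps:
I = -611
I*119 = -611*119 = -72709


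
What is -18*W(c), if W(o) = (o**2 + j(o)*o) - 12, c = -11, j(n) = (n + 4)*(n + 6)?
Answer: 4968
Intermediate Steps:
j(n) = (4 + n)*(6 + n)
W(o) = -12 + o**2 + o*(24 + o**2 + 10*o) (W(o) = (o**2 + (24 + o**2 + 10*o)*o) - 12 = (o**2 + o*(24 + o**2 + 10*o)) - 12 = -12 + o**2 + o*(24 + o**2 + 10*o))
-18*W(c) = -18*(-12 + (-11)**3 + 11*(-11)**2 + 24*(-11)) = -18*(-12 - 1331 + 11*121 - 264) = -18*(-12 - 1331 + 1331 - 264) = -18*(-276) = 4968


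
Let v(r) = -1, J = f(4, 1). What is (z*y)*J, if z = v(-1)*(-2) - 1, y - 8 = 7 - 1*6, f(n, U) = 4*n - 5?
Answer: 99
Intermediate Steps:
f(n, U) = -5 + 4*n
J = 11 (J = -5 + 4*4 = -5 + 16 = 11)
y = 9 (y = 8 + (7 - 1*6) = 8 + (7 - 6) = 8 + 1 = 9)
z = 1 (z = -1*(-2) - 1 = 2 - 1 = 1)
(z*y)*J = (1*9)*11 = 9*11 = 99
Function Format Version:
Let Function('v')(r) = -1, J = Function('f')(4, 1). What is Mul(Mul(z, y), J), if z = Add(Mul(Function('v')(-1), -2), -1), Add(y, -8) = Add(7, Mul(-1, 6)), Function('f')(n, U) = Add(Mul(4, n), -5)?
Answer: 99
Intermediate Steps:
Function('f')(n, U) = Add(-5, Mul(4, n))
J = 11 (J = Add(-5, Mul(4, 4)) = Add(-5, 16) = 11)
y = 9 (y = Add(8, Add(7, Mul(-1, 6))) = Add(8, Add(7, -6)) = Add(8, 1) = 9)
z = 1 (z = Add(Mul(-1, -2), -1) = Add(2, -1) = 1)
Mul(Mul(z, y), J) = Mul(Mul(1, 9), 11) = Mul(9, 11) = 99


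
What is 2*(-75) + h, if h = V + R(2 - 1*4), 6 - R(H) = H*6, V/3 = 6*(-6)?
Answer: -240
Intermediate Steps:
V = -108 (V = 3*(6*(-6)) = 3*(-36) = -108)
R(H) = 6 - 6*H (R(H) = 6 - H*6 = 6 - 6*H)
h = -90 (h = -108 + (6 - 6*(2 - 1*4)) = -108 + (6 - 6*(2 - 4)) = -108 + (6 - 6*(-2)) = -108 + (6 + 12) = -108 + 18 = -90)
2*(-75) + h = 2*(-75) - 90 = -150 - 90 = -240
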